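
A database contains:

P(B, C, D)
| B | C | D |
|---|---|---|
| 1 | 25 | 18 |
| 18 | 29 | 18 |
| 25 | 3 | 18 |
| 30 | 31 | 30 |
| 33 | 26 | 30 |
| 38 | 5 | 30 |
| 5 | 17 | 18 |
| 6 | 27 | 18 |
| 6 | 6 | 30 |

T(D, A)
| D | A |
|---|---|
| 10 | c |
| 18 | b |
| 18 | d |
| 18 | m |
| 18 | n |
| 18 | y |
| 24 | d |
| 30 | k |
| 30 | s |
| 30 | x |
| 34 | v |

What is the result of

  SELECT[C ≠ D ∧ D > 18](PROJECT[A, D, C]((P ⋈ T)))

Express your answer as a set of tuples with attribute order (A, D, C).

{(k, 30, 26), (k, 30, 31), (k, 30, 5), (k, 30, 6), (s, 30, 26), (s, 30, 31), (s, 30, 5), (s, 30, 6), (x, 30, 26), (x, 30, 31), (x, 30, 5), (x, 30, 6)}

Joining P and T on D yields {(1, 25, 18, b), (1, 25, 18, d), (1, 25, 18, m), (1, 25, 18, n), (1, 25, 18, y), (18, 29, 18, b), (18, 29, 18, d), (18, 29, 18, m), (18, 29, 18, n), (18, 29, 18, y), (25, 3, 18, b), (25, 3, 18, d), (25, 3, 18, m), (25, 3, 18, n), (25, 3, 18, y), (30, 31, 30, k), (30, 31, 30, s), (30, 31, 30, x), (33, 26, 30, k), (33, 26, 30, s), (33, 26, 30, x), (38, 5, 30, k), (38, 5, 30, s), (38, 5, 30, x), (5, 17, 18, b), (5, 17, 18, d), (5, 17, 18, m), (5, 17, 18, n), (5, 17, 18, y), (6, 27, 18, b), (6, 27, 18, d), (6, 27, 18, m), (6, 27, 18, n), (6, 27, 18, y), (6, 6, 30, k), (6, 6, 30, s), (6, 6, 30, x)}.
Keep only column(s) A, D, C: {(b, 18, 17), (b, 18, 25), (b, 18, 27), (b, 18, 29), (b, 18, 3), (d, 18, 17), (d, 18, 25), (d, 18, 27), (d, 18, 29), (d, 18, 3), (k, 30, 26), (k, 30, 31), (k, 30, 5), (k, 30, 6), (m, 18, 17), (m, 18, 25), (m, 18, 27), (m, 18, 29), (m, 18, 3), (n, 18, 17), (n, 18, 25), (n, 18, 27), (n, 18, 29), (n, 18, 3), (s, 30, 26), (s, 30, 31), (s, 30, 5), (s, 30, 6), (x, 30, 26), (x, 30, 31), (x, 30, 5), (x, 30, 6), (y, 18, 17), (y, 18, 25), (y, 18, 27), (y, 18, 29), (y, 18, 3)}
Selection C ≠ D ∧ D > 18: {(k, 30, 26), (k, 30, 31), (k, 30, 5), (k, 30, 6), (s, 30, 26), (s, 30, 31), (s, 30, 5), (s, 30, 6), (x, 30, 26), (x, 30, 31), (x, 30, 5), (x, 30, 6)}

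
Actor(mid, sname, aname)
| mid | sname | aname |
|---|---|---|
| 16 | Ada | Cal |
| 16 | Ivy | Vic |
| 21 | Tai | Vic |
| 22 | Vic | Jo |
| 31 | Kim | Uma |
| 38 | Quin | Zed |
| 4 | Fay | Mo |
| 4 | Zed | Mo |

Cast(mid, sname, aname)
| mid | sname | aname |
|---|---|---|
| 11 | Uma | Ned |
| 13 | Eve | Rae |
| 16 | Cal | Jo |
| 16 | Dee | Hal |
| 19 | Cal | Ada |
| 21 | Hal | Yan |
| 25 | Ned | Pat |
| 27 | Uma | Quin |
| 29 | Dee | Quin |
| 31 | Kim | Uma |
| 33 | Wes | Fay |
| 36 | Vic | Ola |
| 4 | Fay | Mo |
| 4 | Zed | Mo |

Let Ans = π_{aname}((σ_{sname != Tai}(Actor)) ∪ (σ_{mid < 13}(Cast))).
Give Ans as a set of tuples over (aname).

Selection sname != Tai: {(16, Ada, Cal), (16, Ivy, Vic), (22, Vic, Jo), (31, Kim, Uma), (38, Quin, Zed), (4, Fay, Mo), (4, Zed, Mo)}
Selection mid < 13: {(11, Uma, Ned), (4, Fay, Mo), (4, Zed, Mo)}
Set union of the two operands is {(11, Uma, Ned), (16, Ada, Cal), (16, Ivy, Vic), (22, Vic, Jo), (31, Kim, Uma), (38, Quin, Zed), (4, Fay, Mo), (4, Zed, Mo)}.
π[aname]: project onto (aname) (1 duplicate(s) eliminated) → {Cal, Jo, Mo, Ned, Uma, Vic, Zed}

{Cal, Jo, Mo, Ned, Uma, Vic, Zed}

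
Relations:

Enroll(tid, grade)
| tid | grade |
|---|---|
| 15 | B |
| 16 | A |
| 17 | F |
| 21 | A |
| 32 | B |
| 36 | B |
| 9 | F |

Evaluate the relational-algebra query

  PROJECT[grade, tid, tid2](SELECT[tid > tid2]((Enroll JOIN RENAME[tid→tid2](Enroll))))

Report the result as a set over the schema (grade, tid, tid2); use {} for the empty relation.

ρ[tid→tid2]: schema becomes (tid2, grade); tuples unchanged.
Enroll ⋈ RENAME[tid→tid2](Enroll) (natural join on grade): {(15, B, 15), (15, B, 32), (15, B, 36), (16, A, 16), (16, A, 21), (17, F, 17), (17, F, 9), (21, A, 16), (21, A, 21), (32, B, 15), (32, B, 32), (32, B, 36), (36, B, 15), (36, B, 32), (36, B, 36), (9, F, 17), (9, F, 9)}
Filtering on tid > tid2 leaves {(17, F, 9), (21, A, 16), (32, B, 15), (36, B, 15), (36, B, 32)}.
π_{grade, tid, tid2} gives {(A, 21, 16), (B, 32, 15), (B, 36, 15), (B, 36, 32), (F, 17, 9)}.

{(A, 21, 16), (B, 32, 15), (B, 36, 15), (B, 36, 32), (F, 17, 9)}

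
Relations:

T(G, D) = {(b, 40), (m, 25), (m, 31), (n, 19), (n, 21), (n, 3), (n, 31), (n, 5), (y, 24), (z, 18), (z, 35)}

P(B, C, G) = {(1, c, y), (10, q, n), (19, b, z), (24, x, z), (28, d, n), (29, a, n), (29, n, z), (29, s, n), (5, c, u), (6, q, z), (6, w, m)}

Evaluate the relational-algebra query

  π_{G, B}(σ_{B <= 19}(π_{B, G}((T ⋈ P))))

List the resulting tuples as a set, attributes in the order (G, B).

Joining T and P on G yields {(m, 25, 6, w), (m, 31, 6, w), (n, 19, 10, q), (n, 19, 28, d), (n, 19, 29, a), (n, 19, 29, s), (n, 21, 10, q), (n, 21, 28, d), (n, 21, 29, a), (n, 21, 29, s), (n, 3, 10, q), (n, 3, 28, d), (n, 3, 29, a), (n, 3, 29, s), (n, 31, 10, q), (n, 31, 28, d), (n, 31, 29, a), (n, 31, 29, s), (n, 5, 10, q), (n, 5, 28, d), (n, 5, 29, a), (n, 5, 29, s), (y, 24, 1, c), (z, 18, 19, b), (z, 18, 24, x), (z, 18, 29, n), (z, 18, 6, q), (z, 35, 19, b), (z, 35, 24, x), (z, 35, 29, n), (z, 35, 6, q)}.
π_{B, G} gives {(1, y), (10, n), (19, z), (24, z), (28, n), (29, n), (29, z), (6, m), (6, z)} (22 duplicate(s) eliminated).
σ[B <= 19]: keep tuples satisfying B <= 19 → {(1, y), (10, n), (19, z), (6, m), (6, z)}
π_{G, B} gives {(m, 6), (n, 10), (y, 1), (z, 19), (z, 6)}.

{(m, 6), (n, 10), (y, 1), (z, 19), (z, 6)}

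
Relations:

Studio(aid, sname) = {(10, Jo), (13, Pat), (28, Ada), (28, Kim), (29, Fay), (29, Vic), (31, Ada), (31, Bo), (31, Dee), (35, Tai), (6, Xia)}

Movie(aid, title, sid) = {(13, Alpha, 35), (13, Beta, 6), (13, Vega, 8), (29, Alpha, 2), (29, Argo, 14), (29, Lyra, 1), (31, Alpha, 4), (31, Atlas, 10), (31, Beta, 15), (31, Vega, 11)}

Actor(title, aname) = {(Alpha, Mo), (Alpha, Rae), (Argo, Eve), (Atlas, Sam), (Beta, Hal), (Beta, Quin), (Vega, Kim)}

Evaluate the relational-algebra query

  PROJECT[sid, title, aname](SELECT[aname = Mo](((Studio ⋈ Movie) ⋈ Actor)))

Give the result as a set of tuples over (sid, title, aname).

Natural join on aid: {(13, Pat, Alpha, 35), (13, Pat, Beta, 6), (13, Pat, Vega, 8), (29, Fay, Alpha, 2), (29, Fay, Argo, 14), (29, Fay, Lyra, 1), (29, Vic, Alpha, 2), (29, Vic, Argo, 14), (29, Vic, Lyra, 1), (31, Ada, Alpha, 4), (31, Ada, Atlas, 10), (31, Ada, Beta, 15), (31, Ada, Vega, 11), (31, Bo, Alpha, 4), (31, Bo, Atlas, 10), (31, Bo, Beta, 15), (31, Bo, Vega, 11), (31, Dee, Alpha, 4), (31, Dee, Atlas, 10), (31, Dee, Beta, 15), (31, Dee, Vega, 11)}
Natural join on title: {(13, Pat, Alpha, 35, Mo), (13, Pat, Alpha, 35, Rae), (13, Pat, Beta, 6, Hal), (13, Pat, Beta, 6, Quin), (13, Pat, Vega, 8, Kim), (29, Fay, Alpha, 2, Mo), (29, Fay, Alpha, 2, Rae), (29, Fay, Argo, 14, Eve), (29, Vic, Alpha, 2, Mo), (29, Vic, Alpha, 2, Rae), (29, Vic, Argo, 14, Eve), (31, Ada, Alpha, 4, Mo), (31, Ada, Alpha, 4, Rae), (31, Ada, Atlas, 10, Sam), (31, Ada, Beta, 15, Hal), (31, Ada, Beta, 15, Quin), (31, Ada, Vega, 11, Kim), (31, Bo, Alpha, 4, Mo), (31, Bo, Alpha, 4, Rae), (31, Bo, Atlas, 10, Sam), (31, Bo, Beta, 15, Hal), (31, Bo, Beta, 15, Quin), (31, Bo, Vega, 11, Kim), (31, Dee, Alpha, 4, Mo), (31, Dee, Alpha, 4, Rae), (31, Dee, Atlas, 10, Sam), (31, Dee, Beta, 15, Hal), (31, Dee, Beta, 15, Quin), (31, Dee, Vega, 11, Kim)}
Selection aname = Mo: {(13, Pat, Alpha, 35, Mo), (29, Fay, Alpha, 2, Mo), (29, Vic, Alpha, 2, Mo), (31, Ada, Alpha, 4, Mo), (31, Bo, Alpha, 4, Mo), (31, Dee, Alpha, 4, Mo)}
π[sid, title, aname]: project onto (sid, title, aname) (3 duplicate(s) eliminated) → {(2, Alpha, Mo), (35, Alpha, Mo), (4, Alpha, Mo)}

{(2, Alpha, Mo), (35, Alpha, Mo), (4, Alpha, Mo)}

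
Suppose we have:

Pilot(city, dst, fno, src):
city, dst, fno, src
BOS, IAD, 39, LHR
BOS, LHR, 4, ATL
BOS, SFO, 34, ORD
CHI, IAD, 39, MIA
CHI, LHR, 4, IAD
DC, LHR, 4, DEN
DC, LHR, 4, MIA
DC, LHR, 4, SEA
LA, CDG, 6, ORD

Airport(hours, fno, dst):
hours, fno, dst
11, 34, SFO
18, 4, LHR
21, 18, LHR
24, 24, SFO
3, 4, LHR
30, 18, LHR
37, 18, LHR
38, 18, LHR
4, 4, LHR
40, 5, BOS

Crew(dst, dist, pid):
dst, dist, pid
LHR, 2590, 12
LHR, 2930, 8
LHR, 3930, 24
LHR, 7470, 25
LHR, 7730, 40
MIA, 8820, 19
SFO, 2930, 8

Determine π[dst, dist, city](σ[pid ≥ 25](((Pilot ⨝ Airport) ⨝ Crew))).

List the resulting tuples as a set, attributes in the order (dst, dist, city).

{(LHR, 7470, BOS), (LHR, 7470, CHI), (LHR, 7470, DC), (LHR, 7730, BOS), (LHR, 7730, CHI), (LHR, 7730, DC)}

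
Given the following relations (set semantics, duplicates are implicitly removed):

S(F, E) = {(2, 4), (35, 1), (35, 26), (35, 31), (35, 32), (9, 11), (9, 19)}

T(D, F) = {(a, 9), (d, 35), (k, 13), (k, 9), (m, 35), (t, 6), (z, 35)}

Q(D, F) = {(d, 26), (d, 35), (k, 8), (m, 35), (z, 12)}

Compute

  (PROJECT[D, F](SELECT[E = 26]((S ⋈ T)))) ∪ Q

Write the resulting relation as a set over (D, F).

S ⋈ T (natural join on F): {(35, 1, d), (35, 1, m), (35, 1, z), (35, 26, d), (35, 26, m), (35, 26, z), (35, 31, d), (35, 31, m), (35, 31, z), (35, 32, d), (35, 32, m), (35, 32, z), (9, 11, a), (9, 11, k), (9, 19, a), (9, 19, k)}
σ[E = 26]: keep tuples satisfying E = 26 → {(35, 26, d), (35, 26, m), (35, 26, z)}
π_{D, F} gives {(d, 35), (m, 35), (z, 35)}.
Taking the union: {(d, 26), (d, 35), (k, 8), (m, 35), (z, 12), (z, 35)}

{(d, 26), (d, 35), (k, 8), (m, 35), (z, 12), (z, 35)}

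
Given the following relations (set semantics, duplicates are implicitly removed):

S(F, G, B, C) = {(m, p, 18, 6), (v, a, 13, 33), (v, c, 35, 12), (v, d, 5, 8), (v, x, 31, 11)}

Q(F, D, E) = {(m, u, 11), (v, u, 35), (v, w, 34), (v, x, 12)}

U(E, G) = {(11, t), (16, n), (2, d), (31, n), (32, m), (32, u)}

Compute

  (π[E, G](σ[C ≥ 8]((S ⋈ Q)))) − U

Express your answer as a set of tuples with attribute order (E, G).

{(12, a), (12, c), (12, d), (12, x), (34, a), (34, c), (34, d), (34, x), (35, a), (35, c), (35, d), (35, x)}

Natural join on F: {(m, p, 18, 6, u, 11), (v, a, 13, 33, u, 35), (v, a, 13, 33, w, 34), (v, a, 13, 33, x, 12), (v, c, 35, 12, u, 35), (v, c, 35, 12, w, 34), (v, c, 35, 12, x, 12), (v, d, 5, 8, u, 35), (v, d, 5, 8, w, 34), (v, d, 5, 8, x, 12), (v, x, 31, 11, u, 35), (v, x, 31, 11, w, 34), (v, x, 31, 11, x, 12)}
Selection C ≥ 8: {(v, a, 13, 33, u, 35), (v, a, 13, 33, w, 34), (v, a, 13, 33, x, 12), (v, c, 35, 12, u, 35), (v, c, 35, 12, w, 34), (v, c, 35, 12, x, 12), (v, d, 5, 8, u, 35), (v, d, 5, 8, w, 34), (v, d, 5, 8, x, 12), (v, x, 31, 11, u, 35), (v, x, 31, 11, w, 34), (v, x, 31, 11, x, 12)}
Projecting to E, G: {(12, a), (12, c), (12, d), (12, x), (34, a), (34, c), (34, d), (34, x), (35, a), (35, c), (35, d), (35, x)}
Difference: {(12, a), (12, c), (12, d), (12, x), (34, a), (34, c), (34, d), (34, x), (35, a), (35, c), (35, d), (35, x)} with {(11, t), (16, n), (2, d), (31, n), (32, m), (32, u)} → {(12, a), (12, c), (12, d), (12, x), (34, a), (34, c), (34, d), (34, x), (35, a), (35, c), (35, d), (35, x)}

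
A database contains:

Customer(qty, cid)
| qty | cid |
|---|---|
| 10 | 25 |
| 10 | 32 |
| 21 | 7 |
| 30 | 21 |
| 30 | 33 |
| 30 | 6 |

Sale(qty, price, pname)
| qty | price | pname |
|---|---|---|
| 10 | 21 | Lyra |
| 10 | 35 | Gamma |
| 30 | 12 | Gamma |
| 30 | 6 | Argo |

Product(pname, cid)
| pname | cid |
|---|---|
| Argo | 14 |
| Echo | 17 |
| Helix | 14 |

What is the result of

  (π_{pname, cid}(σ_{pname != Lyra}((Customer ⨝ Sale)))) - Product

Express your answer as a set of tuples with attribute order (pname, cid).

{(Argo, 21), (Argo, 33), (Argo, 6), (Gamma, 21), (Gamma, 25), (Gamma, 32), (Gamma, 33), (Gamma, 6)}

Natural join on qty: {(10, 25, 21, Lyra), (10, 25, 35, Gamma), (10, 32, 21, Lyra), (10, 32, 35, Gamma), (30, 21, 12, Gamma), (30, 21, 6, Argo), (30, 33, 12, Gamma), (30, 33, 6, Argo), (30, 6, 12, Gamma), (30, 6, 6, Argo)}
Filtering on pname != Lyra leaves {(10, 25, 35, Gamma), (10, 32, 35, Gamma), (30, 21, 12, Gamma), (30, 21, 6, Argo), (30, 33, 12, Gamma), (30, 33, 6, Argo), (30, 6, 12, Gamma), (30, 6, 6, Argo)}.
Projecting to pname, cid: {(Argo, 21), (Argo, 33), (Argo, 6), (Gamma, 21), (Gamma, 25), (Gamma, 32), (Gamma, 33), (Gamma, 6)}
Difference: {(Argo, 21), (Argo, 33), (Argo, 6), (Gamma, 21), (Gamma, 25), (Gamma, 32), (Gamma, 33), (Gamma, 6)} with {(Argo, 14), (Echo, 17), (Helix, 14)} → {(Argo, 21), (Argo, 33), (Argo, 6), (Gamma, 21), (Gamma, 25), (Gamma, 32), (Gamma, 33), (Gamma, 6)}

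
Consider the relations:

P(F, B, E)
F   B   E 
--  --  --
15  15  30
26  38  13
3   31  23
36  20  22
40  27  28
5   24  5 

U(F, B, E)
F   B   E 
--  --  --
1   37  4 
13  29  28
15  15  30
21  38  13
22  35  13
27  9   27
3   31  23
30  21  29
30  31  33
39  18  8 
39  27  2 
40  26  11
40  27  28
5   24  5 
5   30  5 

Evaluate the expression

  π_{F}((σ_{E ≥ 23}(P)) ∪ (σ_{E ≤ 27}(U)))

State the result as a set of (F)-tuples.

{1, 15, 21, 22, 27, 3, 39, 40, 5}

Selection E ≥ 23: {(15, 15, 30), (3, 31, 23), (40, 27, 28)}
Selection E ≤ 27: {(1, 37, 4), (21, 38, 13), (22, 35, 13), (27, 9, 27), (3, 31, 23), (39, 18, 8), (39, 27, 2), (40, 26, 11), (5, 24, 5), (5, 30, 5)}
Set union of the two operands is {(1, 37, 4), (15, 15, 30), (21, 38, 13), (22, 35, 13), (27, 9, 27), (3, 31, 23), (39, 18, 8), (39, 27, 2), (40, 26, 11), (40, 27, 28), (5, 24, 5), (5, 30, 5)}.
π_{F} gives {1, 15, 21, 22, 27, 3, 39, 40, 5} (3 duplicate(s) eliminated).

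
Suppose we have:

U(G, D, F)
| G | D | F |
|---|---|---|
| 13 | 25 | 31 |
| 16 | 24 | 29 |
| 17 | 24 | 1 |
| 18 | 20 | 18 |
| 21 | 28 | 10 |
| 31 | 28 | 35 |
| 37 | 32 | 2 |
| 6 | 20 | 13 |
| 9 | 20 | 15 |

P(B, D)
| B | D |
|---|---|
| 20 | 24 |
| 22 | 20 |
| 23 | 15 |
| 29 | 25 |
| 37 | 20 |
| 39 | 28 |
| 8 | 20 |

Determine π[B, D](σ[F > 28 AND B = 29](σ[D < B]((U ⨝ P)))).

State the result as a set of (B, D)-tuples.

{(29, 25)}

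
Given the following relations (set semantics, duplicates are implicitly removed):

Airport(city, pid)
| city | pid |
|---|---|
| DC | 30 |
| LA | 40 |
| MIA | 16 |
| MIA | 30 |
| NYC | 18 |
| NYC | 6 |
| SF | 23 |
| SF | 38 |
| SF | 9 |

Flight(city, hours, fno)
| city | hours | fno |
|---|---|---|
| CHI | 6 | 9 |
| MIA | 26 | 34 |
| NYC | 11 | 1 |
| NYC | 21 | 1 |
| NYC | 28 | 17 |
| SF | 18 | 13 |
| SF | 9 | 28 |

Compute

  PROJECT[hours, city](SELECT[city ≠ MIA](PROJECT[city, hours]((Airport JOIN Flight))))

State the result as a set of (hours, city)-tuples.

Joining Airport and Flight on city yields {(MIA, 16, 26, 34), (MIA, 30, 26, 34), (NYC, 18, 11, 1), (NYC, 18, 21, 1), (NYC, 18, 28, 17), (NYC, 6, 11, 1), (NYC, 6, 21, 1), (NYC, 6, 28, 17), (SF, 23, 18, 13), (SF, 23, 9, 28), (SF, 38, 18, 13), (SF, 38, 9, 28), (SF, 9, 18, 13), (SF, 9, 9, 28)}.
Keep only column(s) city, hours (8 duplicate(s) eliminated): {(MIA, 26), (NYC, 11), (NYC, 21), (NYC, 28), (SF, 18), (SF, 9)}
Apply σ_{city ≠ MIA}; surviving tuples: {(NYC, 11), (NYC, 21), (NYC, 28), (SF, 18), (SF, 9)}
Keep only column(s) hours, city: {(11, NYC), (18, SF), (21, NYC), (28, NYC), (9, SF)}

{(11, NYC), (18, SF), (21, NYC), (28, NYC), (9, SF)}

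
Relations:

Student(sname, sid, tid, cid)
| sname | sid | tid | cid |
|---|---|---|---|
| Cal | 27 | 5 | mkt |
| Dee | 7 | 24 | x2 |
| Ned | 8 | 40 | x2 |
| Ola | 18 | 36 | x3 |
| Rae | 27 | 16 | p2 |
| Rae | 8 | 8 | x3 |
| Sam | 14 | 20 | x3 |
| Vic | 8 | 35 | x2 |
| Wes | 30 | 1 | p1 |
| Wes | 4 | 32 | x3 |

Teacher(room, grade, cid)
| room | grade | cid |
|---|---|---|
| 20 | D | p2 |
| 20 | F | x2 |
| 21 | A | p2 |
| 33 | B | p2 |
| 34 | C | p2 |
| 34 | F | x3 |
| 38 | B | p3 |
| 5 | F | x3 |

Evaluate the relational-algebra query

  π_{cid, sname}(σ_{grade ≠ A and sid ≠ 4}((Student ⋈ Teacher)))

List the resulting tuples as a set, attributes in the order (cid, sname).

{(p2, Rae), (x2, Dee), (x2, Ned), (x2, Vic), (x3, Ola), (x3, Rae), (x3, Sam)}

Natural join on cid: {(Dee, 7, 24, x2, 20, F), (Ned, 8, 40, x2, 20, F), (Ola, 18, 36, x3, 34, F), (Ola, 18, 36, x3, 5, F), (Rae, 27, 16, p2, 20, D), (Rae, 27, 16, p2, 21, A), (Rae, 27, 16, p2, 33, B), (Rae, 27, 16, p2, 34, C), (Rae, 8, 8, x3, 34, F), (Rae, 8, 8, x3, 5, F), (Sam, 14, 20, x3, 34, F), (Sam, 14, 20, x3, 5, F), (Vic, 8, 35, x2, 20, F), (Wes, 4, 32, x3, 34, F), (Wes, 4, 32, x3, 5, F)}
Filtering on grade ≠ A and sid ≠ 4 leaves {(Dee, 7, 24, x2, 20, F), (Ned, 8, 40, x2, 20, F), (Ola, 18, 36, x3, 34, F), (Ola, 18, 36, x3, 5, F), (Rae, 27, 16, p2, 20, D), (Rae, 27, 16, p2, 33, B), (Rae, 27, 16, p2, 34, C), (Rae, 8, 8, x3, 34, F), (Rae, 8, 8, x3, 5, F), (Sam, 14, 20, x3, 34, F), (Sam, 14, 20, x3, 5, F), (Vic, 8, 35, x2, 20, F)}.
Projecting to cid, sname (5 duplicate(s) eliminated): {(p2, Rae), (x2, Dee), (x2, Ned), (x2, Vic), (x3, Ola), (x3, Rae), (x3, Sam)}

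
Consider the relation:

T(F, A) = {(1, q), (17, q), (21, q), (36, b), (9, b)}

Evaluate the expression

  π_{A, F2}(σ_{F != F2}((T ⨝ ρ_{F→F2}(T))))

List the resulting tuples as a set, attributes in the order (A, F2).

{(b, 36), (b, 9), (q, 1), (q, 17), (q, 21)}

ρ[F→F2]: schema becomes (F2, A); tuples unchanged.
T ⋈ ρ_{F→F2}(T) (natural join on A): {(1, q, 1), (1, q, 17), (1, q, 21), (17, q, 1), (17, q, 17), (17, q, 21), (21, q, 1), (21, q, 17), (21, q, 21), (36, b, 36), (36, b, 9), (9, b, 36), (9, b, 9)}
Apply σ_{F != F2}; surviving tuples: {(1, q, 17), (1, q, 21), (17, q, 1), (17, q, 21), (21, q, 1), (21, q, 17), (36, b, 9), (9, b, 36)}
π[A, F2]: project onto (A, F2) (3 duplicate(s) eliminated) → {(b, 36), (b, 9), (q, 1), (q, 17), (q, 21)}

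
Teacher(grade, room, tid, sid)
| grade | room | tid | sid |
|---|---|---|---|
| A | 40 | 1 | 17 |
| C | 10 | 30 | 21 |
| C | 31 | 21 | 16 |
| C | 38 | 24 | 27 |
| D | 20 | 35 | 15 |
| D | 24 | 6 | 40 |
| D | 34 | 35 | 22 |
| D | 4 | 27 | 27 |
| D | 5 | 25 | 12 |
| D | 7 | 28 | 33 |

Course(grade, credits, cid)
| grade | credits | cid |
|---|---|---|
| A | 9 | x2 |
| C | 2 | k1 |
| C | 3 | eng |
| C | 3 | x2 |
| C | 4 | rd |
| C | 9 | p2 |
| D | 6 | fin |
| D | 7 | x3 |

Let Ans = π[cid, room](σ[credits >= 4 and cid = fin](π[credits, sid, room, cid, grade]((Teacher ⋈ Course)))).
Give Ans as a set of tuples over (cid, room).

{(fin, 20), (fin, 24), (fin, 34), (fin, 4), (fin, 5), (fin, 7)}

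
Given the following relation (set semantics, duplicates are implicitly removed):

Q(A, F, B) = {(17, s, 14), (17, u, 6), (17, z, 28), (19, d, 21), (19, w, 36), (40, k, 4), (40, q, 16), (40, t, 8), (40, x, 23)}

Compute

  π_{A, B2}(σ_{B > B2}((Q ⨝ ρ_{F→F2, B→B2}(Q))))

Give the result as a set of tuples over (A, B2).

{(17, 14), (17, 6), (19, 21), (40, 16), (40, 4), (40, 8)}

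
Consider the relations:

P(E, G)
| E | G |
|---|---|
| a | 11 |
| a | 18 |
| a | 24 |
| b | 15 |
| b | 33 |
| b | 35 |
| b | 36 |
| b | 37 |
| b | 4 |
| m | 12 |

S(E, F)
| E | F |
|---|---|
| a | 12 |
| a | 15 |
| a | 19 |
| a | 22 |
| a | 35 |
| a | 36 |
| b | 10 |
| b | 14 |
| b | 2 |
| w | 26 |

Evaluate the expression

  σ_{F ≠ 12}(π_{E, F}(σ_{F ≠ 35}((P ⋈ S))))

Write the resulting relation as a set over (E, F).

{(a, 15), (a, 19), (a, 22), (a, 36), (b, 10), (b, 14), (b, 2)}

P ⋈ S (natural join on E): {(a, 11, 12), (a, 11, 15), (a, 11, 19), (a, 11, 22), (a, 11, 35), (a, 11, 36), (a, 18, 12), (a, 18, 15), (a, 18, 19), (a, 18, 22), (a, 18, 35), (a, 18, 36), (a, 24, 12), (a, 24, 15), (a, 24, 19), (a, 24, 22), (a, 24, 35), (a, 24, 36), (b, 15, 10), (b, 15, 14), (b, 15, 2), (b, 33, 10), (b, 33, 14), (b, 33, 2), (b, 35, 10), (b, 35, 14), (b, 35, 2), (b, 36, 10), (b, 36, 14), (b, 36, 2), (b, 37, 10), (b, 37, 14), (b, 37, 2), (b, 4, 10), (b, 4, 14), (b, 4, 2)}
Apply σ_{F ≠ 35}; surviving tuples: {(a, 11, 12), (a, 11, 15), (a, 11, 19), (a, 11, 22), (a, 11, 36), (a, 18, 12), (a, 18, 15), (a, 18, 19), (a, 18, 22), (a, 18, 36), (a, 24, 12), (a, 24, 15), (a, 24, 19), (a, 24, 22), (a, 24, 36), (b, 15, 10), (b, 15, 14), (b, 15, 2), (b, 33, 10), (b, 33, 14), (b, 33, 2), (b, 35, 10), (b, 35, 14), (b, 35, 2), (b, 36, 10), (b, 36, 14), (b, 36, 2), (b, 37, 10), (b, 37, 14), (b, 37, 2), (b, 4, 10), (b, 4, 14), (b, 4, 2)}
Keep only column(s) E, F (25 duplicate(s) eliminated): {(a, 12), (a, 15), (a, 19), (a, 22), (a, 36), (b, 10), (b, 14), (b, 2)}
Apply σ_{F ≠ 12}; surviving tuples: {(a, 15), (a, 19), (a, 22), (a, 36), (b, 10), (b, 14), (b, 2)}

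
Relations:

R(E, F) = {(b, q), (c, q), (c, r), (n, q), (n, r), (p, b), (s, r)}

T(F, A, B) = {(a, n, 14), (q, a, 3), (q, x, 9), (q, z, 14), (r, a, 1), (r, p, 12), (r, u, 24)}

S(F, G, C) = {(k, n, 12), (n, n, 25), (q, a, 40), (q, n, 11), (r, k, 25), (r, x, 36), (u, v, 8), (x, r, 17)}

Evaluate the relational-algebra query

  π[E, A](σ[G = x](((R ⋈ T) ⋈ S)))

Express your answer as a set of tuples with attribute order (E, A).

Joining R and T on F yields {(b, q, a, 3), (b, q, x, 9), (b, q, z, 14), (c, q, a, 3), (c, q, x, 9), (c, q, z, 14), (c, r, a, 1), (c, r, p, 12), (c, r, u, 24), (n, q, a, 3), (n, q, x, 9), (n, q, z, 14), (n, r, a, 1), (n, r, p, 12), (n, r, u, 24), (s, r, a, 1), (s, r, p, 12), (s, r, u, 24)}.
Joining (R ⋈ T) and S on F yields {(b, q, a, 3, a, 40), (b, q, a, 3, n, 11), (b, q, x, 9, a, 40), (b, q, x, 9, n, 11), (b, q, z, 14, a, 40), (b, q, z, 14, n, 11), (c, q, a, 3, a, 40), (c, q, a, 3, n, 11), (c, q, x, 9, a, 40), (c, q, x, 9, n, 11), (c, q, z, 14, a, 40), (c, q, z, 14, n, 11), (c, r, a, 1, k, 25), (c, r, a, 1, x, 36), (c, r, p, 12, k, 25), (c, r, p, 12, x, 36), (c, r, u, 24, k, 25), (c, r, u, 24, x, 36), (n, q, a, 3, a, 40), (n, q, a, 3, n, 11), (n, q, x, 9, a, 40), (n, q, x, 9, n, 11), (n, q, z, 14, a, 40), (n, q, z, 14, n, 11), (n, r, a, 1, k, 25), (n, r, a, 1, x, 36), (n, r, p, 12, k, 25), (n, r, p, 12, x, 36), (n, r, u, 24, k, 25), (n, r, u, 24, x, 36), (s, r, a, 1, k, 25), (s, r, a, 1, x, 36), (s, r, p, 12, k, 25), (s, r, p, 12, x, 36), (s, r, u, 24, k, 25), (s, r, u, 24, x, 36)}.
Selection G = x: {(c, r, a, 1, x, 36), (c, r, p, 12, x, 36), (c, r, u, 24, x, 36), (n, r, a, 1, x, 36), (n, r, p, 12, x, 36), (n, r, u, 24, x, 36), (s, r, a, 1, x, 36), (s, r, p, 12, x, 36), (s, r, u, 24, x, 36)}
π_{E, A} gives {(c, a), (c, p), (c, u), (n, a), (n, p), (n, u), (s, a), (s, p), (s, u)}.

{(c, a), (c, p), (c, u), (n, a), (n, p), (n, u), (s, a), (s, p), (s, u)}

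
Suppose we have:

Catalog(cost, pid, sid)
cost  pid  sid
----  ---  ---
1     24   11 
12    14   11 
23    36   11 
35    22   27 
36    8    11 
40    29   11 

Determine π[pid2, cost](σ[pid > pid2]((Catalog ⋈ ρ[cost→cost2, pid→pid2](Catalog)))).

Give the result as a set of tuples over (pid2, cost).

ρ[cost→cost2, pid→pid2]: schema becomes (cost2, pid2, sid); tuples unchanged.
Natural join on sid: {(1, 24, 11, 1, 24), (1, 24, 11, 12, 14), (1, 24, 11, 23, 36), (1, 24, 11, 36, 8), (1, 24, 11, 40, 29), (12, 14, 11, 1, 24), (12, 14, 11, 12, 14), (12, 14, 11, 23, 36), (12, 14, 11, 36, 8), (12, 14, 11, 40, 29), (23, 36, 11, 1, 24), (23, 36, 11, 12, 14), (23, 36, 11, 23, 36), (23, 36, 11, 36, 8), (23, 36, 11, 40, 29), (35, 22, 27, 35, 22), (36, 8, 11, 1, 24), (36, 8, 11, 12, 14), (36, 8, 11, 23, 36), (36, 8, 11, 36, 8), (36, 8, 11, 40, 29), (40, 29, 11, 1, 24), (40, 29, 11, 12, 14), (40, 29, 11, 23, 36), (40, 29, 11, 36, 8), (40, 29, 11, 40, 29)}
σ[pid > pid2]: keep tuples satisfying pid > pid2 → {(1, 24, 11, 12, 14), (1, 24, 11, 36, 8), (12, 14, 11, 36, 8), (23, 36, 11, 1, 24), (23, 36, 11, 12, 14), (23, 36, 11, 36, 8), (23, 36, 11, 40, 29), (40, 29, 11, 1, 24), (40, 29, 11, 12, 14), (40, 29, 11, 36, 8)}
Keep only column(s) pid2, cost: {(14, 1), (14, 23), (14, 40), (24, 23), (24, 40), (29, 23), (8, 1), (8, 12), (8, 23), (8, 40)}

{(14, 1), (14, 23), (14, 40), (24, 23), (24, 40), (29, 23), (8, 1), (8, 12), (8, 23), (8, 40)}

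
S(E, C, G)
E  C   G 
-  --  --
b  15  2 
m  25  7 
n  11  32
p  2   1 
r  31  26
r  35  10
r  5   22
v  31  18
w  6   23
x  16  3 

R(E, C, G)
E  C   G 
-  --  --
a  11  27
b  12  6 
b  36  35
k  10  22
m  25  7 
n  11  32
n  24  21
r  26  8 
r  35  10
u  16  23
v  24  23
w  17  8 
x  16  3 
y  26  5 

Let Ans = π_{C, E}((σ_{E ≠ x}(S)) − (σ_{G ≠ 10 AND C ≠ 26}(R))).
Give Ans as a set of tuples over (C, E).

Filtering on E ≠ x leaves {(b, 15, 2), (m, 25, 7), (n, 11, 32), (p, 2, 1), (r, 31, 26), (r, 35, 10), (r, 5, 22), (v, 31, 18), (w, 6, 23)}.
Filtering on G ≠ 10 AND C ≠ 26 leaves {(a, 11, 27), (b, 12, 6), (b, 36, 35), (k, 10, 22), (m, 25, 7), (n, 11, 32), (n, 24, 21), (u, 16, 23), (v, 24, 23), (w, 17, 8), (x, 16, 3)}.
Set difference of the two operands is {(b, 15, 2), (p, 2, 1), (r, 31, 26), (r, 35, 10), (r, 5, 22), (v, 31, 18), (w, 6, 23)}.
π[C, E]: project onto (C, E) → {(15, b), (2, p), (31, r), (31, v), (35, r), (5, r), (6, w)}

{(15, b), (2, p), (31, r), (31, v), (35, r), (5, r), (6, w)}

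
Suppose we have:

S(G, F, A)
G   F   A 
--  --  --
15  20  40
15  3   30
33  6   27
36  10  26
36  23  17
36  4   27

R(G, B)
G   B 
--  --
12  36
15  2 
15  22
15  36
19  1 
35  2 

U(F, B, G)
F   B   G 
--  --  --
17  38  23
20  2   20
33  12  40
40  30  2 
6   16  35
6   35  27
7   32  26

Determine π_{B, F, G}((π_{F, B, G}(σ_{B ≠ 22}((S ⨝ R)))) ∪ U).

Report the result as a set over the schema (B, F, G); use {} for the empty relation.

{(12, 33, 40), (16, 6, 35), (2, 20, 15), (2, 20, 20), (2, 3, 15), (30, 40, 2), (32, 7, 26), (35, 6, 27), (36, 20, 15), (36, 3, 15), (38, 17, 23)}

S ⋈ R (natural join on G): {(15, 20, 40, 2), (15, 20, 40, 22), (15, 20, 40, 36), (15, 3, 30, 2), (15, 3, 30, 22), (15, 3, 30, 36)}
σ[B ≠ 22]: keep tuples satisfying B ≠ 22 → {(15, 20, 40, 2), (15, 20, 40, 36), (15, 3, 30, 2), (15, 3, 30, 36)}
π_{F, B, G} gives {(20, 2, 15), (20, 36, 15), (3, 2, 15), (3, 36, 15)}.
Set union of the two operands is {(17, 38, 23), (20, 2, 15), (20, 2, 20), (20, 36, 15), (3, 2, 15), (3, 36, 15), (33, 12, 40), (40, 30, 2), (6, 16, 35), (6, 35, 27), (7, 32, 26)}.
π_{B, F, G} gives {(12, 33, 40), (16, 6, 35), (2, 20, 15), (2, 20, 20), (2, 3, 15), (30, 40, 2), (32, 7, 26), (35, 6, 27), (36, 20, 15), (36, 3, 15), (38, 17, 23)}.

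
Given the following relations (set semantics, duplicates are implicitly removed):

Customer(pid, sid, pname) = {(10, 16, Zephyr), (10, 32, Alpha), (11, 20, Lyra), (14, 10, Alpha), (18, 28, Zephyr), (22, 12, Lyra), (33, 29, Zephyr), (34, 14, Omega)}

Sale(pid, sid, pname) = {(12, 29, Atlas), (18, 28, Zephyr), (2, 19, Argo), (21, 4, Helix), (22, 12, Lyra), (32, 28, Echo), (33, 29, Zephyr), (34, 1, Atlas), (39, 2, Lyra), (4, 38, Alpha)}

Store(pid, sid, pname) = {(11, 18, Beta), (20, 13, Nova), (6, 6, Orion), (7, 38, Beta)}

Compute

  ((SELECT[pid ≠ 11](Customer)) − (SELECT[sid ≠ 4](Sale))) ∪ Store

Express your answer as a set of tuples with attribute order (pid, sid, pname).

Apply σ_{pid ≠ 11}; surviving tuples: {(10, 16, Zephyr), (10, 32, Alpha), (14, 10, Alpha), (18, 28, Zephyr), (22, 12, Lyra), (33, 29, Zephyr), (34, 14, Omega)}
Apply σ_{sid ≠ 4}; surviving tuples: {(12, 29, Atlas), (18, 28, Zephyr), (2, 19, Argo), (22, 12, Lyra), (32, 28, Echo), (33, 29, Zephyr), (34, 1, Atlas), (39, 2, Lyra), (4, 38, Alpha)}
Taking the difference: {(10, 16, Zephyr), (10, 32, Alpha), (14, 10, Alpha), (34, 14, Omega)}
Taking the union: {(10, 16, Zephyr), (10, 32, Alpha), (11, 18, Beta), (14, 10, Alpha), (20, 13, Nova), (34, 14, Omega), (6, 6, Orion), (7, 38, Beta)}

{(10, 16, Zephyr), (10, 32, Alpha), (11, 18, Beta), (14, 10, Alpha), (20, 13, Nova), (34, 14, Omega), (6, 6, Orion), (7, 38, Beta)}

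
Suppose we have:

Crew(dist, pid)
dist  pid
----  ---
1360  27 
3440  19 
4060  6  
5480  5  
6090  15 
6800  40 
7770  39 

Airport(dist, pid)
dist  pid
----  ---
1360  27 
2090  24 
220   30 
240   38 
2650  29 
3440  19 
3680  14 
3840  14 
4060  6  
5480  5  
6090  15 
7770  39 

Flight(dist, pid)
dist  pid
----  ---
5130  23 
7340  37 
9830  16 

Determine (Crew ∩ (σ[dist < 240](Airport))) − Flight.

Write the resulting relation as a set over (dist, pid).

Apply σ_{dist < 240}; surviving tuples: {(220, 30)}
Taking the intersection: {}
Taking the difference: {}

{}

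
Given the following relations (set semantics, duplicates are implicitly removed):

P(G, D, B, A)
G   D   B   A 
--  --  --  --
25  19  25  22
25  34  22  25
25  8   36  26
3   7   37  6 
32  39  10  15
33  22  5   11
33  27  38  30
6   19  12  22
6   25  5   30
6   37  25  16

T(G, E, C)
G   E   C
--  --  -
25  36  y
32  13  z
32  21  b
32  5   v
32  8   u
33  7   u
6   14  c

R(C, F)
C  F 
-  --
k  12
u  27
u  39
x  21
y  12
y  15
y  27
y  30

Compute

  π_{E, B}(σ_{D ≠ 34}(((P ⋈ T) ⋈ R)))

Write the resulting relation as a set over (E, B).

Joining P and T on G yields {(25, 19, 25, 22, 36, y), (25, 34, 22, 25, 36, y), (25, 8, 36, 26, 36, y), (32, 39, 10, 15, 13, z), (32, 39, 10, 15, 21, b), (32, 39, 10, 15, 5, v), (32, 39, 10, 15, 8, u), (33, 22, 5, 11, 7, u), (33, 27, 38, 30, 7, u), (6, 19, 12, 22, 14, c), (6, 25, 5, 30, 14, c), (6, 37, 25, 16, 14, c)}.
Joining (P ⋈ T) and R on C yields {(25, 19, 25, 22, 36, y, 12), (25, 19, 25, 22, 36, y, 15), (25, 19, 25, 22, 36, y, 27), (25, 19, 25, 22, 36, y, 30), (25, 34, 22, 25, 36, y, 12), (25, 34, 22, 25, 36, y, 15), (25, 34, 22, 25, 36, y, 27), (25, 34, 22, 25, 36, y, 30), (25, 8, 36, 26, 36, y, 12), (25, 8, 36, 26, 36, y, 15), (25, 8, 36, 26, 36, y, 27), (25, 8, 36, 26, 36, y, 30), (32, 39, 10, 15, 8, u, 27), (32, 39, 10, 15, 8, u, 39), (33, 22, 5, 11, 7, u, 27), (33, 22, 5, 11, 7, u, 39), (33, 27, 38, 30, 7, u, 27), (33, 27, 38, 30, 7, u, 39)}.
Filtering on D ≠ 34 leaves {(25, 19, 25, 22, 36, y, 12), (25, 19, 25, 22, 36, y, 15), (25, 19, 25, 22, 36, y, 27), (25, 19, 25, 22, 36, y, 30), (25, 8, 36, 26, 36, y, 12), (25, 8, 36, 26, 36, y, 15), (25, 8, 36, 26, 36, y, 27), (25, 8, 36, 26, 36, y, 30), (32, 39, 10, 15, 8, u, 27), (32, 39, 10, 15, 8, u, 39), (33, 22, 5, 11, 7, u, 27), (33, 22, 5, 11, 7, u, 39), (33, 27, 38, 30, 7, u, 27), (33, 27, 38, 30, 7, u, 39)}.
Projecting to E, B (9 duplicate(s) eliminated): {(36, 25), (36, 36), (7, 38), (7, 5), (8, 10)}

{(36, 25), (36, 36), (7, 38), (7, 5), (8, 10)}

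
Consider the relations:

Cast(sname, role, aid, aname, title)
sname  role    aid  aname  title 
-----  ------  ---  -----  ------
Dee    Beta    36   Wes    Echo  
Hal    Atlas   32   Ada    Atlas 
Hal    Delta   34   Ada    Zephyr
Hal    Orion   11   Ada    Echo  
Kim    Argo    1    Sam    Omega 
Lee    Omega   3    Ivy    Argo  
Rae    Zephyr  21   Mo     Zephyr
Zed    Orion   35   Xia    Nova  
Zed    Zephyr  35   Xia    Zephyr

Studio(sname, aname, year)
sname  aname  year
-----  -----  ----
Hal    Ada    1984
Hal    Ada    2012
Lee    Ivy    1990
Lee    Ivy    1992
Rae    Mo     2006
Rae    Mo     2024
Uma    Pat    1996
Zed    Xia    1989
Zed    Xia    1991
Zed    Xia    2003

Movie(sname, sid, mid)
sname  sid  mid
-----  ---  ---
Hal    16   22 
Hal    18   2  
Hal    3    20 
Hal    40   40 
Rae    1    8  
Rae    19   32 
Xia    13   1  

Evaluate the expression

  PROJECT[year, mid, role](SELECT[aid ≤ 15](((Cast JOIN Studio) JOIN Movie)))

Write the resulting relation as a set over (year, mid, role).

Joining Cast and Studio on sname, aname yields {(Hal, Atlas, 32, Ada, Atlas, 1984), (Hal, Atlas, 32, Ada, Atlas, 2012), (Hal, Delta, 34, Ada, Zephyr, 1984), (Hal, Delta, 34, Ada, Zephyr, 2012), (Hal, Orion, 11, Ada, Echo, 1984), (Hal, Orion, 11, Ada, Echo, 2012), (Lee, Omega, 3, Ivy, Argo, 1990), (Lee, Omega, 3, Ivy, Argo, 1992), (Rae, Zephyr, 21, Mo, Zephyr, 2006), (Rae, Zephyr, 21, Mo, Zephyr, 2024), (Zed, Orion, 35, Xia, Nova, 1989), (Zed, Orion, 35, Xia, Nova, 1991), (Zed, Orion, 35, Xia, Nova, 2003), (Zed, Zephyr, 35, Xia, Zephyr, 1989), (Zed, Zephyr, 35, Xia, Zephyr, 1991), (Zed, Zephyr, 35, Xia, Zephyr, 2003)}.
Joining (Cast JOIN Studio) and Movie on sname yields {(Hal, Atlas, 32, Ada, Atlas, 1984, 16, 22), (Hal, Atlas, 32, Ada, Atlas, 1984, 18, 2), (Hal, Atlas, 32, Ada, Atlas, 1984, 3, 20), (Hal, Atlas, 32, Ada, Atlas, 1984, 40, 40), (Hal, Atlas, 32, Ada, Atlas, 2012, 16, 22), (Hal, Atlas, 32, Ada, Atlas, 2012, 18, 2), (Hal, Atlas, 32, Ada, Atlas, 2012, 3, 20), (Hal, Atlas, 32, Ada, Atlas, 2012, 40, 40), (Hal, Delta, 34, Ada, Zephyr, 1984, 16, 22), (Hal, Delta, 34, Ada, Zephyr, 1984, 18, 2), (Hal, Delta, 34, Ada, Zephyr, 1984, 3, 20), (Hal, Delta, 34, Ada, Zephyr, 1984, 40, 40), (Hal, Delta, 34, Ada, Zephyr, 2012, 16, 22), (Hal, Delta, 34, Ada, Zephyr, 2012, 18, 2), (Hal, Delta, 34, Ada, Zephyr, 2012, 3, 20), (Hal, Delta, 34, Ada, Zephyr, 2012, 40, 40), (Hal, Orion, 11, Ada, Echo, 1984, 16, 22), (Hal, Orion, 11, Ada, Echo, 1984, 18, 2), (Hal, Orion, 11, Ada, Echo, 1984, 3, 20), (Hal, Orion, 11, Ada, Echo, 1984, 40, 40), (Hal, Orion, 11, Ada, Echo, 2012, 16, 22), (Hal, Orion, 11, Ada, Echo, 2012, 18, 2), (Hal, Orion, 11, Ada, Echo, 2012, 3, 20), (Hal, Orion, 11, Ada, Echo, 2012, 40, 40), (Rae, Zephyr, 21, Mo, Zephyr, 2006, 1, 8), (Rae, Zephyr, 21, Mo, Zephyr, 2006, 19, 32), (Rae, Zephyr, 21, Mo, Zephyr, 2024, 1, 8), (Rae, Zephyr, 21, Mo, Zephyr, 2024, 19, 32)}.
σ[aid ≤ 15]: keep tuples satisfying aid ≤ 15 → {(Hal, Orion, 11, Ada, Echo, 1984, 16, 22), (Hal, Orion, 11, Ada, Echo, 1984, 18, 2), (Hal, Orion, 11, Ada, Echo, 1984, 3, 20), (Hal, Orion, 11, Ada, Echo, 1984, 40, 40), (Hal, Orion, 11, Ada, Echo, 2012, 16, 22), (Hal, Orion, 11, Ada, Echo, 2012, 18, 2), (Hal, Orion, 11, Ada, Echo, 2012, 3, 20), (Hal, Orion, 11, Ada, Echo, 2012, 40, 40)}
π_{year, mid, role} gives {(1984, 2, Orion), (1984, 20, Orion), (1984, 22, Orion), (1984, 40, Orion), (2012, 2, Orion), (2012, 20, Orion), (2012, 22, Orion), (2012, 40, Orion)}.

{(1984, 2, Orion), (1984, 20, Orion), (1984, 22, Orion), (1984, 40, Orion), (2012, 2, Orion), (2012, 20, Orion), (2012, 22, Orion), (2012, 40, Orion)}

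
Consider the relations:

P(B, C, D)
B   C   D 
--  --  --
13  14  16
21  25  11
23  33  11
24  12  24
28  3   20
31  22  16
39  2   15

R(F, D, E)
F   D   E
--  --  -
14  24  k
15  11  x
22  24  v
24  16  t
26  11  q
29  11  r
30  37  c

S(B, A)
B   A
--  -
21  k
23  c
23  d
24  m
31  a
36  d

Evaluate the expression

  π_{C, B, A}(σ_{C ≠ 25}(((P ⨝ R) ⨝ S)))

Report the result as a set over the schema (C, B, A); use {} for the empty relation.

{(12, 24, m), (22, 31, a), (33, 23, c), (33, 23, d)}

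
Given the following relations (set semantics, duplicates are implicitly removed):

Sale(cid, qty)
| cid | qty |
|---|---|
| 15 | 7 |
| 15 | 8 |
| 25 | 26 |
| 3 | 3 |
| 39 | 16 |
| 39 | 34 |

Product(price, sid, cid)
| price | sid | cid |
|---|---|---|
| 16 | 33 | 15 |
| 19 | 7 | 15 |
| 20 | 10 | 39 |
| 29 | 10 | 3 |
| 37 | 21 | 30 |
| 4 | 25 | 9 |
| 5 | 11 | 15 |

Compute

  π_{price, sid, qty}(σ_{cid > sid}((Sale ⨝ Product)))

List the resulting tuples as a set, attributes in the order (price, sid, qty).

{(19, 7, 7), (19, 7, 8), (20, 10, 16), (20, 10, 34), (5, 11, 7), (5, 11, 8)}

Sale ⋈ Product (natural join on cid): {(15, 7, 16, 33), (15, 7, 19, 7), (15, 7, 5, 11), (15, 8, 16, 33), (15, 8, 19, 7), (15, 8, 5, 11), (3, 3, 29, 10), (39, 16, 20, 10), (39, 34, 20, 10)}
Filtering on cid > sid leaves {(15, 7, 19, 7), (15, 7, 5, 11), (15, 8, 19, 7), (15, 8, 5, 11), (39, 16, 20, 10), (39, 34, 20, 10)}.
Projecting to price, sid, qty: {(19, 7, 7), (19, 7, 8), (20, 10, 16), (20, 10, 34), (5, 11, 7), (5, 11, 8)}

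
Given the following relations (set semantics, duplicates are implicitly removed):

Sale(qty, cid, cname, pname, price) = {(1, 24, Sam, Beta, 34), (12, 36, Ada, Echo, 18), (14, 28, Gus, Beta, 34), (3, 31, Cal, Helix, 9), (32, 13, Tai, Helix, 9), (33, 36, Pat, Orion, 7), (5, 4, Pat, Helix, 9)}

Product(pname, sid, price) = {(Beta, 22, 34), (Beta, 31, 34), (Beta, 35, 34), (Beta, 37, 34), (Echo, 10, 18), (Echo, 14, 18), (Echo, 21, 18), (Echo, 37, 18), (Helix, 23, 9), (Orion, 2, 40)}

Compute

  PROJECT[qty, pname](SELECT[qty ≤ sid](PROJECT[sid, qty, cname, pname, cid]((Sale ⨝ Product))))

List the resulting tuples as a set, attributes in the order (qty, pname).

{(1, Beta), (12, Echo), (14, Beta), (3, Helix), (5, Helix)}

Joining Sale and Product on pname, price yields {(1, 24, Sam, Beta, 34, 22), (1, 24, Sam, Beta, 34, 31), (1, 24, Sam, Beta, 34, 35), (1, 24, Sam, Beta, 34, 37), (12, 36, Ada, Echo, 18, 10), (12, 36, Ada, Echo, 18, 14), (12, 36, Ada, Echo, 18, 21), (12, 36, Ada, Echo, 18, 37), (14, 28, Gus, Beta, 34, 22), (14, 28, Gus, Beta, 34, 31), (14, 28, Gus, Beta, 34, 35), (14, 28, Gus, Beta, 34, 37), (3, 31, Cal, Helix, 9, 23), (32, 13, Tai, Helix, 9, 23), (5, 4, Pat, Helix, 9, 23)}.
Keep only column(s) sid, qty, cname, pname, cid: {(10, 12, Ada, Echo, 36), (14, 12, Ada, Echo, 36), (21, 12, Ada, Echo, 36), (22, 1, Sam, Beta, 24), (22, 14, Gus, Beta, 28), (23, 3, Cal, Helix, 31), (23, 32, Tai, Helix, 13), (23, 5, Pat, Helix, 4), (31, 1, Sam, Beta, 24), (31, 14, Gus, Beta, 28), (35, 1, Sam, Beta, 24), (35, 14, Gus, Beta, 28), (37, 1, Sam, Beta, 24), (37, 12, Ada, Echo, 36), (37, 14, Gus, Beta, 28)}
σ[qty ≤ sid]: keep tuples satisfying qty ≤ sid → {(14, 12, Ada, Echo, 36), (21, 12, Ada, Echo, 36), (22, 1, Sam, Beta, 24), (22, 14, Gus, Beta, 28), (23, 3, Cal, Helix, 31), (23, 5, Pat, Helix, 4), (31, 1, Sam, Beta, 24), (31, 14, Gus, Beta, 28), (35, 1, Sam, Beta, 24), (35, 14, Gus, Beta, 28), (37, 1, Sam, Beta, 24), (37, 12, Ada, Echo, 36), (37, 14, Gus, Beta, 28)}
Keep only column(s) qty, pname (8 duplicate(s) eliminated): {(1, Beta), (12, Echo), (14, Beta), (3, Helix), (5, Helix)}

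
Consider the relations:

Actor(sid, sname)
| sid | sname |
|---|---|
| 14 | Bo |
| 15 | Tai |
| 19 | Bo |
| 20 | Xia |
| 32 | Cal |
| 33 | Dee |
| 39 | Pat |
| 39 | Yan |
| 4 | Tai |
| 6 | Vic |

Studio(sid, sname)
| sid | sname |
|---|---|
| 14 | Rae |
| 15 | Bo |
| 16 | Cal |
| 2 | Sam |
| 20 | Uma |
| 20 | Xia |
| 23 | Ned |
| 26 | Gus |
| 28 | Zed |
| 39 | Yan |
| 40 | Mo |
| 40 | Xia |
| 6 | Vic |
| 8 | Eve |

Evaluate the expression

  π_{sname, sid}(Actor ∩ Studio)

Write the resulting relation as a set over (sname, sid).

Intersection: {(14, Bo), (15, Tai), (19, Bo), (20, Xia), (32, Cal), (33, Dee), (39, Pat), (39, Yan), (4, Tai), (6, Vic)} with {(14, Rae), (15, Bo), (16, Cal), (2, Sam), (20, Uma), (20, Xia), (23, Ned), (26, Gus), (28, Zed), (39, Yan), (40, Mo), (40, Xia), (6, Vic), (8, Eve)} → {(20, Xia), (39, Yan), (6, Vic)}
Projecting to sname, sid: {(Vic, 6), (Xia, 20), (Yan, 39)}

{(Vic, 6), (Xia, 20), (Yan, 39)}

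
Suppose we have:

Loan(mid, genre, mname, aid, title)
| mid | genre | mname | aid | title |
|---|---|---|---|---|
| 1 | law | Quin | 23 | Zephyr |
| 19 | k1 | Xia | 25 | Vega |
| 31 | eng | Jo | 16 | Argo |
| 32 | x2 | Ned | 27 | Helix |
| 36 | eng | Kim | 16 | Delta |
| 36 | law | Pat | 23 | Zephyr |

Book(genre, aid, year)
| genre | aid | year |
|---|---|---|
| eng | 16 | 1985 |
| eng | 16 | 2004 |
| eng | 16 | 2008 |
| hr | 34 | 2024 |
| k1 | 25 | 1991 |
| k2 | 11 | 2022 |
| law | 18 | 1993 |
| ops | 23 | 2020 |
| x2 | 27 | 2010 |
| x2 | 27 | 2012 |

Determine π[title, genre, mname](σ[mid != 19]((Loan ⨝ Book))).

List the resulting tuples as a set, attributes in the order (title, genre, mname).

Loan ⋈ Book (natural join on genre, aid): {(19, k1, Xia, 25, Vega, 1991), (31, eng, Jo, 16, Argo, 1985), (31, eng, Jo, 16, Argo, 2004), (31, eng, Jo, 16, Argo, 2008), (32, x2, Ned, 27, Helix, 2010), (32, x2, Ned, 27, Helix, 2012), (36, eng, Kim, 16, Delta, 1985), (36, eng, Kim, 16, Delta, 2004), (36, eng, Kim, 16, Delta, 2008)}
σ[mid != 19]: keep tuples satisfying mid != 19 → {(31, eng, Jo, 16, Argo, 1985), (31, eng, Jo, 16, Argo, 2004), (31, eng, Jo, 16, Argo, 2008), (32, x2, Ned, 27, Helix, 2010), (32, x2, Ned, 27, Helix, 2012), (36, eng, Kim, 16, Delta, 1985), (36, eng, Kim, 16, Delta, 2004), (36, eng, Kim, 16, Delta, 2008)}
π_{title, genre, mname} gives {(Argo, eng, Jo), (Delta, eng, Kim), (Helix, x2, Ned)} (5 duplicate(s) eliminated).

{(Argo, eng, Jo), (Delta, eng, Kim), (Helix, x2, Ned)}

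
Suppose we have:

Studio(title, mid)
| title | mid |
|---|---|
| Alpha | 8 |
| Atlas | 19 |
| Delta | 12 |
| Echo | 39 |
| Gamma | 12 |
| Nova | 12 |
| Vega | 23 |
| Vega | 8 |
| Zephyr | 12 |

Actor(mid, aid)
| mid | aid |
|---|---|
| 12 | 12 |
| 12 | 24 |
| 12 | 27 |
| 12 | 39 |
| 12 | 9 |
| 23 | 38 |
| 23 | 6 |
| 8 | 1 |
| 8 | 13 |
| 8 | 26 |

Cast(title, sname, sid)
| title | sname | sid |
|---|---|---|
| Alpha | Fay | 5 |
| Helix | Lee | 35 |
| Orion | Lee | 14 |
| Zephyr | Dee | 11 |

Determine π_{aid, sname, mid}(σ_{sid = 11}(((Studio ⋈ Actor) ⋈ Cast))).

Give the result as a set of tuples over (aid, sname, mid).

Studio ⋈ Actor (natural join on mid): {(Alpha, 8, 1), (Alpha, 8, 13), (Alpha, 8, 26), (Delta, 12, 12), (Delta, 12, 24), (Delta, 12, 27), (Delta, 12, 39), (Delta, 12, 9), (Gamma, 12, 12), (Gamma, 12, 24), (Gamma, 12, 27), (Gamma, 12, 39), (Gamma, 12, 9), (Nova, 12, 12), (Nova, 12, 24), (Nova, 12, 27), (Nova, 12, 39), (Nova, 12, 9), (Vega, 23, 38), (Vega, 23, 6), (Vega, 8, 1), (Vega, 8, 13), (Vega, 8, 26), (Zephyr, 12, 12), (Zephyr, 12, 24), (Zephyr, 12, 27), (Zephyr, 12, 39), (Zephyr, 12, 9)}
(Studio ⋈ Actor) ⋈ Cast (natural join on title): {(Alpha, 8, 1, Fay, 5), (Alpha, 8, 13, Fay, 5), (Alpha, 8, 26, Fay, 5), (Zephyr, 12, 12, Dee, 11), (Zephyr, 12, 24, Dee, 11), (Zephyr, 12, 27, Dee, 11), (Zephyr, 12, 39, Dee, 11), (Zephyr, 12, 9, Dee, 11)}
Filtering on sid = 11 leaves {(Zephyr, 12, 12, Dee, 11), (Zephyr, 12, 24, Dee, 11), (Zephyr, 12, 27, Dee, 11), (Zephyr, 12, 39, Dee, 11), (Zephyr, 12, 9, Dee, 11)}.
Projecting to aid, sname, mid: {(12, Dee, 12), (24, Dee, 12), (27, Dee, 12), (39, Dee, 12), (9, Dee, 12)}

{(12, Dee, 12), (24, Dee, 12), (27, Dee, 12), (39, Dee, 12), (9, Dee, 12)}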